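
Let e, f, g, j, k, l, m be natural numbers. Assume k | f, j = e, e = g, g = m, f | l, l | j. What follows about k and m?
k | m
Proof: From j = e and e = g, j = g. Because g = m, j = m. f | l and l | j, so f | j. Because j = m, f | m. Since k | f, k | m.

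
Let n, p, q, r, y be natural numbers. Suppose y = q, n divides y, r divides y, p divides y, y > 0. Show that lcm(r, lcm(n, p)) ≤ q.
n divides y and p divides y, therefore lcm(n, p) divides y. r divides y, so lcm(r, lcm(n, p)) divides y. Since y > 0, lcm(r, lcm(n, p)) ≤ y. Since y = q, lcm(r, lcm(n, p)) ≤ q.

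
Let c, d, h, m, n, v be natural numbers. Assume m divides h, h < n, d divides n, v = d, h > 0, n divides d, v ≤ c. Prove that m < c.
m divides h and h > 0, thus m ≤ h. n divides d and d divides n, thus n = d. h < n, so h < d. m ≤ h, so m < d. Because v = d and v ≤ c, d ≤ c. From m < d, m < c.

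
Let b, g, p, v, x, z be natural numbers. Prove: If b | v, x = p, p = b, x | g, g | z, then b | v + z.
x = p and p = b, therefore x = b. x | g and g | z, therefore x | z. x = b, so b | z. Since b | v, b | v + z.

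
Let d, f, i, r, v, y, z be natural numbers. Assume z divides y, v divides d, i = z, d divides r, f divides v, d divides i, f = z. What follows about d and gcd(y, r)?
d divides gcd(y, r)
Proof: f = z and f divides v, therefore z divides v. Since v divides d, z divides d. From i = z and d divides i, d divides z. z divides d, so z = d. z divides y, so d divides y. Since d divides r, d divides gcd(y, r).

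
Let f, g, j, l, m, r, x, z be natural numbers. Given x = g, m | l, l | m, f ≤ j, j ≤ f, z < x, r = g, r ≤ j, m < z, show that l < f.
Since m | l and l | m, m = l. Since m < z, l < z. Since x = g and z < x, z < g. Since l < z, l < g. j ≤ f and f ≤ j, therefore j = f. r = g and r ≤ j, thus g ≤ j. j = f, so g ≤ f. l < g, so l < f.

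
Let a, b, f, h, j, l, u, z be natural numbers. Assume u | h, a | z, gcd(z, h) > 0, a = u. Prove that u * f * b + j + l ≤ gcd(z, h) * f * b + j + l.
Because a = u and a | z, u | z. Since u | h, u | gcd(z, h). Since gcd(z, h) > 0, u ≤ gcd(z, h). Then u * f ≤ gcd(z, h) * f. Then u * f * b ≤ gcd(z, h) * f * b. Then u * f * b + j ≤ gcd(z, h) * f * b + j. Then u * f * b + j + l ≤ gcd(z, h) * f * b + j + l.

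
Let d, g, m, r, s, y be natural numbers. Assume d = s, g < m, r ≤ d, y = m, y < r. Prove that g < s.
From y = m and y < r, m < r. Since g < m, g < r. Because d = s and r ≤ d, r ≤ s. From g < r, g < s.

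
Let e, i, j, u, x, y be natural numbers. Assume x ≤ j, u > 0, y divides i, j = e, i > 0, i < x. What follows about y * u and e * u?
y * u < e * u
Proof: y divides i and i > 0, thus y ≤ i. i < x, so y < x. x ≤ j, so y < j. j = e, so y < e. Since u > 0, by multiplying by a positive, y * u < e * u.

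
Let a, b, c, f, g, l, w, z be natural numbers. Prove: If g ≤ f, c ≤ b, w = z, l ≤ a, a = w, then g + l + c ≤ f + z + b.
Since a = w and w = z, a = z. Since l ≤ a, l ≤ z. c ≤ b, so l + c ≤ z + b. g ≤ f, so g + l + c ≤ f + z + b.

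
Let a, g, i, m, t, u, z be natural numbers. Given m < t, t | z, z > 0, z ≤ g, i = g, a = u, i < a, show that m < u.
t | z and z > 0, hence t ≤ z. Since m < t, m < z. From a = u and i < a, i < u. i = g, so g < u. Since z ≤ g, z < u. Since m < z, m < u.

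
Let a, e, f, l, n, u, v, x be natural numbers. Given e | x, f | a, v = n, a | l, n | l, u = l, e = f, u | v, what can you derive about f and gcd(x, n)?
f | gcd(x, n)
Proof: e = f and e | x, hence f | x. Since v = n and u | v, u | n. Since u = l, l | n. n | l, so l = n. From f | a and a | l, f | l. Since l = n, f | n. f | x, so f | gcd(x, n).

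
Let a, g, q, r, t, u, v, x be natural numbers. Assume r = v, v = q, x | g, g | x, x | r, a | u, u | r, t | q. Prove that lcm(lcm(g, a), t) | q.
r = v and v = q, therefore r = q. x | g and g | x, so x = g. x | r, so g | r. Because a | u and u | r, a | r. g | r, so lcm(g, a) | r. Since r = q, lcm(g, a) | q. t | q, so lcm(lcm(g, a), t) | q.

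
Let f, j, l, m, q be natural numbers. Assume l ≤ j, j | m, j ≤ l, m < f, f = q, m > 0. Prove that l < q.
j ≤ l and l ≤ j, thus j = l. j | m and m > 0, thus j ≤ m. From f = q and m < f, m < q. j ≤ m, so j < q. From j = l, l < q.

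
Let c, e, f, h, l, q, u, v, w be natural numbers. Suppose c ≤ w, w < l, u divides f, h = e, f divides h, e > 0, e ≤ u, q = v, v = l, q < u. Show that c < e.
c ≤ w and w < l, hence c < l. Because h = e and f divides h, f divides e. Since u divides f, u divides e. e > 0, so u ≤ e. e ≤ u, so u = e. Since q = v and v = l, q = l. q < u, so l < u. u = e, so l < e. Because c < l, c < e.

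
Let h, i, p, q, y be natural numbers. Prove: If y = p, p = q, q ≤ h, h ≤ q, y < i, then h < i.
Since y = p and p = q, y = q. Because q ≤ h and h ≤ q, q = h. y = q, so y = h. Since y < i, h < i.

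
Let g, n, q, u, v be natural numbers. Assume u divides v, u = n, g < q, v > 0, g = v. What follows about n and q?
n < q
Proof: u divides v and v > 0, so u ≤ v. Since u = n, n ≤ v. g = v and g < q, hence v < q. Since n ≤ v, n < q.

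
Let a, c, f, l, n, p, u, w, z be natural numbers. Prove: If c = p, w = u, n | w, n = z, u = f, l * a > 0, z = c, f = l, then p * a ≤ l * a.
z = c and c = p, hence z = p. Since u = f and f = l, u = l. w = u and n | w, thus n | u. Since n = z, z | u. Because u = l, z | l. z = p, so p | l. Then p * a | l * a. Since l * a > 0, p * a ≤ l * a.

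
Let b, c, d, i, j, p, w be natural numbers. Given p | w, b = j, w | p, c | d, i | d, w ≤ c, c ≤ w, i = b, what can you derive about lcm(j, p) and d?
lcm(j, p) | d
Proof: i = b and b = j, thus i = j. Since i | d, j | d. Since c ≤ w and w ≤ c, c = w. w | p and p | w, hence w = p. Since c = w, c = p. c | d, so p | d. Because j | d, lcm(j, p) | d.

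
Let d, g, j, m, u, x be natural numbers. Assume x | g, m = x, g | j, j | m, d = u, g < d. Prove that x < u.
From g | j and j | m, g | m. Since m = x, g | x. Since x | g, g = x. Because d = u and g < d, g < u. Since g = x, x < u.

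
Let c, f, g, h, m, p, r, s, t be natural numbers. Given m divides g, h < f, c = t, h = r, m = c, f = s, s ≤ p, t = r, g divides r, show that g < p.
m = c and c = t, thus m = t. m divides g, so t divides g. t = r, so r divides g. g divides r, so r = g. Because h = r and h < f, r < f. f = s, so r < s. s ≤ p, so r < p. r = g, so g < p.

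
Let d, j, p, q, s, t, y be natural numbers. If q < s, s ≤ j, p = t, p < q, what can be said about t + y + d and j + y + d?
t + y + d < j + y + d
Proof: Because p = t and p < q, t < q. Because q < s and s ≤ j, q < j. Since t < q, t < j. Then t + y < j + y. Then t + y + d < j + y + d.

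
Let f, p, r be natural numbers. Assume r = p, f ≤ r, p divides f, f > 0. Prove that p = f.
r = p and f ≤ r, so f ≤ p. p divides f and f > 0, so p ≤ f. f ≤ p, so f = p. Then p = f.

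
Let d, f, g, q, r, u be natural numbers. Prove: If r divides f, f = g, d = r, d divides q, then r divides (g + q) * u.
f = g and r divides f, thus r divides g. Because d = r and d divides q, r divides q. Since r divides g, r divides g + q. Then r divides (g + q) * u.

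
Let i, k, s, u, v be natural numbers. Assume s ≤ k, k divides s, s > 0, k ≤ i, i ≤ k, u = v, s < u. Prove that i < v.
Because k divides s and s > 0, k ≤ s. Because s ≤ k, s = k. k ≤ i and i ≤ k, hence k = i. Since s = k, s = i. From u = v and s < u, s < v. Since s = i, i < v.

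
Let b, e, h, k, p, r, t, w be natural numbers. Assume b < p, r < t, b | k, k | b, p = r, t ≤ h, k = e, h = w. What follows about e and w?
e < w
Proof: Since b | k and k | b, b = k. k = e, so b = e. Since p = r and b < p, b < r. r < t, so b < t. h = w and t ≤ h, thus t ≤ w. b < t, so b < w. Because b = e, e < w.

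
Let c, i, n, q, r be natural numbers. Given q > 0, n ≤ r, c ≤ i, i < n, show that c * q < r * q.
c ≤ i and i < n, therefore c < n. n ≤ r, so c < r. q > 0, so c * q < r * q.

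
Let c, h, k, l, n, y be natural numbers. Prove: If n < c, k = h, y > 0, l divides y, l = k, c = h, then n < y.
Since c = h and n < c, n < h. Since l = k and k = h, l = h. Since l divides y, h divides y. Since y > 0, h ≤ y. From n < h, n < y.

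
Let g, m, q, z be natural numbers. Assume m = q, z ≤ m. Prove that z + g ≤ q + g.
m = q and z ≤ m, hence z ≤ q. Then z + g ≤ q + g.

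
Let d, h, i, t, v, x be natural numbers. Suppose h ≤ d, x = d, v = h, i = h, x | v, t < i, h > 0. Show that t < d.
x = d and x | v, thus d | v. From v = h, d | h. Since h > 0, d ≤ h. h ≤ d, so h = d. i = h and t < i, hence t < h. h = d, so t < d.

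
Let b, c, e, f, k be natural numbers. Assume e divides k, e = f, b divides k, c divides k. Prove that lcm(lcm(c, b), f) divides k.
c divides k and b divides k, hence lcm(c, b) divides k. Because e = f and e divides k, f divides k. Since lcm(c, b) divides k, lcm(lcm(c, b), f) divides k.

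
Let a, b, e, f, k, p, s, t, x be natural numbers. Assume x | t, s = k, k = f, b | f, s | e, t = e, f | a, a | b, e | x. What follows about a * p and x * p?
a * p | x * p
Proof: From a | b and b | f, a | f. f | a, so f = a. Since k = f, k = a. Because t = e and x | t, x | e. e | x, so e = x. s | e, so s | x. s = k, so k | x. Since k = a, a | x. Then a * p | x * p.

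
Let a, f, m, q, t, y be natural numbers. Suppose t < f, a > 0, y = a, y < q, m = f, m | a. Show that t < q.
m = f and m | a, so f | a. Since a > 0, f ≤ a. t < f, so t < a. Because y = a and y < q, a < q. Since t < a, t < q.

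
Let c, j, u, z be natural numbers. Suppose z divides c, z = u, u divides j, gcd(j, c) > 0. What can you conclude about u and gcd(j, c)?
u ≤ gcd(j, c)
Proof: z = u and z divides c, therefore u divides c. u divides j, so u divides gcd(j, c). gcd(j, c) > 0, so u ≤ gcd(j, c).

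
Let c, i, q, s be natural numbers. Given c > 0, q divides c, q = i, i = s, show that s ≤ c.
Since q = i and i = s, q = s. Since q divides c, s divides c. From c > 0, s ≤ c.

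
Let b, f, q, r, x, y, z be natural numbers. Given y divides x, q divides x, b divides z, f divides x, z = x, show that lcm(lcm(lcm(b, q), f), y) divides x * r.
Because z = x and b divides z, b divides x. q divides x, so lcm(b, q) divides x. Since f divides x, lcm(lcm(b, q), f) divides x. y divides x, so lcm(lcm(lcm(b, q), f), y) divides x. Then lcm(lcm(lcm(b, q), f), y) divides x * r.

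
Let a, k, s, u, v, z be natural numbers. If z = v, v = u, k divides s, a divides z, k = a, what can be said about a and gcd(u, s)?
a divides gcd(u, s)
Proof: z = v and v = u, thus z = u. a divides z, so a divides u. k = a and k divides s, so a divides s. Since a divides u, a divides gcd(u, s).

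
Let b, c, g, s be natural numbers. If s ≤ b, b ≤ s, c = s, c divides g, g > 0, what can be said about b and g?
b ≤ g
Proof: s ≤ b and b ≤ s, thus s = b. c divides g and g > 0, thus c ≤ g. Since c = s, s ≤ g. Since s = b, b ≤ g.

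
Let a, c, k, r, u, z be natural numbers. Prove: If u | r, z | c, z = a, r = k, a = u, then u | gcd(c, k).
z = a and a = u, hence z = u. Since z | c, u | c. Since r = k and u | r, u | k. Since u | c, u | gcd(c, k).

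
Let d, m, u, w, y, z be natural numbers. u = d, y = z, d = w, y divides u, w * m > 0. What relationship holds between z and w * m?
z ≤ w * m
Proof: u = d and d = w, thus u = w. Since y divides u, y divides w. Because y = z, z divides w. Then z divides w * m. Since w * m > 0, z ≤ w * m.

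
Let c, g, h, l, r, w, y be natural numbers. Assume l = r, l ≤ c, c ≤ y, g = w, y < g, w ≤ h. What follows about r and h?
r < h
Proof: Since l = r and l ≤ c, r ≤ c. g = w and y < g, thus y < w. w ≤ h, so y < h. c ≤ y, so c < h. r ≤ c, so r < h.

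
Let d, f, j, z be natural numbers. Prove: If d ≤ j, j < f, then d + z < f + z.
d ≤ j and j < f, thus d < f. Then d + z < f + z.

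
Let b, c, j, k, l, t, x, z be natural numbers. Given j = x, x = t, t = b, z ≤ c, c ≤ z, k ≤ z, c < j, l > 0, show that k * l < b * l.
x = t and t = b, hence x = b. j = x, so j = b. z ≤ c and c ≤ z, hence z = c. Since k ≤ z, k ≤ c. c < j, so k < j. j = b, so k < b. Because l > 0, by multiplying by a positive, k * l < b * l.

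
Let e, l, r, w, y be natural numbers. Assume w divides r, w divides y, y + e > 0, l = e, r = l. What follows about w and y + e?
w ≤ y + e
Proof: From r = l and l = e, r = e. Since w divides r, w divides e. Since w divides y, w divides y + e. Because y + e > 0, w ≤ y + e.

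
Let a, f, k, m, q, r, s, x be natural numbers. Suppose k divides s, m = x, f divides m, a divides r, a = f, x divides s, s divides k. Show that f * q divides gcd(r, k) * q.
a = f and a divides r, therefore f divides r. Since m = x and f divides m, f divides x. s divides k and k divides s, therefore s = k. Because x divides s, x divides k. f divides x, so f divides k. f divides r, so f divides gcd(r, k). Then f * q divides gcd(r, k) * q.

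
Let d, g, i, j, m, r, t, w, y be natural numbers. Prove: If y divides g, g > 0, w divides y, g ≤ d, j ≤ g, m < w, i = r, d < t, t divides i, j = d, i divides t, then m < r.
From w divides y and y divides g, w divides g. g > 0, so w ≤ g. Since m < w, m < g. Because j = d and j ≤ g, d ≤ g. Since g ≤ d, d = g. From t divides i and i divides t, t = i. i = r, so t = r. Since d < t, d < r. d = g, so g < r. m < g, so m < r.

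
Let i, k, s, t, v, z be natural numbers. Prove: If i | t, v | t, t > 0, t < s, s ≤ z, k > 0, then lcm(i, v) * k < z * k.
i | t and v | t, so lcm(i, v) | t. t > 0, so lcm(i, v) ≤ t. t < s, so lcm(i, v) < s. s ≤ z, so lcm(i, v) < z. Since k > 0, lcm(i, v) * k < z * k.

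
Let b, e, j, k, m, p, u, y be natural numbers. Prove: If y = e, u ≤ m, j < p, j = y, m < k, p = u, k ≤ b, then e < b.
j = y and y = e, thus j = e. j < p, so e < p. p = u, so e < u. m < k and k ≤ b, thus m < b. u ≤ m, so u < b. Since e < u, e < b.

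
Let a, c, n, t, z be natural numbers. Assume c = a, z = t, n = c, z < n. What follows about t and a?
t < a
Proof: n = c and c = a, so n = a. z < n, so z < a. z = t, so t < a.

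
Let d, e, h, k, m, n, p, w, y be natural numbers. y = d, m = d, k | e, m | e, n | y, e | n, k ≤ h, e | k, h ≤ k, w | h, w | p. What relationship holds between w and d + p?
w | d + p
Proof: h ≤ k and k ≤ h, hence h = k. From k | e and e | k, k = e. h = k, so h = e. Since y = d and n | y, n | d. Since e | n, e | d. Because m = d and m | e, d | e. Since e | d, e = d. h = e, so h = d. Since w | h, w | d. Since w | p, w | d + p.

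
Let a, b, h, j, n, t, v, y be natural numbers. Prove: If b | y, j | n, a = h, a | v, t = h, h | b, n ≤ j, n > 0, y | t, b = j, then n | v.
t = h and y | t, therefore y | h. Since b | y, b | h. Because h | b, h = b. Because b = j, h = j. j | n and n > 0, thus j ≤ n. n ≤ j, so j = n. h = j, so h = n. a = h and a | v, so h | v. From h = n, n | v.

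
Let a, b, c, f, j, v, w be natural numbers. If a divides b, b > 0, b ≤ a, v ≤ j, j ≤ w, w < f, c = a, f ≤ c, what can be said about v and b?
v < b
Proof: a divides b and b > 0, so a ≤ b. Since b ≤ a, a = b. Since v ≤ j and j ≤ w, v ≤ w. Because c = a and f ≤ c, f ≤ a. Because w < f, w < a. Since v ≤ w, v < a. From a = b, v < b.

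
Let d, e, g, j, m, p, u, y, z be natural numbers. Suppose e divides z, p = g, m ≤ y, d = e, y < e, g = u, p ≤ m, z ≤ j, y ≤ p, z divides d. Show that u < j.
p ≤ m and m ≤ y, hence p ≤ y. y ≤ p, so y = p. Because p = g, y = g. Since g = u, y = u. d = e and z divides d, therefore z divides e. e divides z, so e = z. y < e, so y < z. z ≤ j, so y < j. y = u, so u < j.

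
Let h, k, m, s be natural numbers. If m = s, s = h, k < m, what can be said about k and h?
k < h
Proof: m = s and s = h, hence m = h. Since k < m, k < h.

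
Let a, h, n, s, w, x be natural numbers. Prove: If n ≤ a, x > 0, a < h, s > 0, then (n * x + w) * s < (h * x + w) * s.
n ≤ a and a < h, therefore n < h. Since x > 0, n * x < h * x. Then n * x + w < h * x + w. Because s > 0, (n * x + w) * s < (h * x + w) * s.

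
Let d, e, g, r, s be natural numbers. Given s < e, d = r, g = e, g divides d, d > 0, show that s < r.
Because g = e and g divides d, e divides d. d > 0, so e ≤ d. d = r, so e ≤ r. s < e, so s < r.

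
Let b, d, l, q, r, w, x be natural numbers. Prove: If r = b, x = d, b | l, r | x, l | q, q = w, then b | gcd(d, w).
Because x = d and r | x, r | d. r = b, so b | d. Because b | l and l | q, b | q. q = w, so b | w. b | d, so b | gcd(d, w).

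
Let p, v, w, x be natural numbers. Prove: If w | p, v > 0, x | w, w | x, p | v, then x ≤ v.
From w | x and x | w, w = x. w | p and p | v, hence w | v. v > 0, so w ≤ v. w = x, so x ≤ v.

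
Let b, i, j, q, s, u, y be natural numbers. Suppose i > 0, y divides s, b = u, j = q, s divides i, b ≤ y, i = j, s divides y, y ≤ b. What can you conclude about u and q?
u ≤ q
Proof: From y ≤ b and b ≤ y, y = b. Because b = u, y = u. From i = j and j = q, i = q. s divides y and y divides s, therefore s = y. s divides i, so y divides i. Since i > 0, y ≤ i. Since i = q, y ≤ q. Since y = u, u ≤ q.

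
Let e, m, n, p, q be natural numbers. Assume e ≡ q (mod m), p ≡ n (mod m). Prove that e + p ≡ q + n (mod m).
From e ≡ q (mod m) and p ≡ n (mod m), by adding congruences, e + p ≡ q + n (mod m).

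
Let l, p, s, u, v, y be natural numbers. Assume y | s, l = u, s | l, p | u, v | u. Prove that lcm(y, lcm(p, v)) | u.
l = u and s | l, hence s | u. Since y | s, y | u. p | u and v | u, so lcm(p, v) | u. Since y | u, lcm(y, lcm(p, v)) | u.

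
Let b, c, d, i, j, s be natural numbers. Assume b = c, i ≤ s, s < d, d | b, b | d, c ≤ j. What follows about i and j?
i < j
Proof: d | b and b | d, therefore d = b. b = c, so d = c. From i ≤ s and s < d, i < d. Since d = c, i < c. Since c ≤ j, i < j.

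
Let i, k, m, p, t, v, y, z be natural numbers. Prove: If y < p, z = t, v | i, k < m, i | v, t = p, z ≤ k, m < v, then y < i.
From z = t and t = p, z = p. z ≤ k, so p ≤ k. y < p, so y < k. Since v | i and i | v, v = i. Because k < m and m < v, k < v. v = i, so k < i. Since y < k, y < i.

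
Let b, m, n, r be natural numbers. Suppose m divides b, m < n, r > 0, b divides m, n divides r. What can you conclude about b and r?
b < r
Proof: Because m divides b and b divides m, m = b. From n divides r and r > 0, n ≤ r. m < n, so m < r. m = b, so b < r.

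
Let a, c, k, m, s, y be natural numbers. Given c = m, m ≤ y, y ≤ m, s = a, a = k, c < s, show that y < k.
m ≤ y and y ≤ m, thus m = y. Since c = m, c = y. s = a and a = k, therefore s = k. Since c < s, c < k. c = y, so y < k.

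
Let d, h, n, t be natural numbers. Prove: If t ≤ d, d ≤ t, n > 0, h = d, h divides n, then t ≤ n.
Because d ≤ t and t ≤ d, d = t. Since h = d and h divides n, d divides n. n > 0, so d ≤ n. d = t, so t ≤ n.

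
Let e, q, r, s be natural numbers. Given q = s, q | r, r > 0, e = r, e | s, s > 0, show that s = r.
q = s and q | r, hence s | r. r > 0, so s ≤ r. e = r and e | s, therefore r | s. From s > 0, r ≤ s. Since s ≤ r, s = r.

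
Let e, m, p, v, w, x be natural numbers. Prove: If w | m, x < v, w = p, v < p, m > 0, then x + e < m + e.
x < v and v < p, therefore x < p. w | m and m > 0, therefore w ≤ m. Because w = p, p ≤ m. Since x < p, x < m. Then x + e < m + e.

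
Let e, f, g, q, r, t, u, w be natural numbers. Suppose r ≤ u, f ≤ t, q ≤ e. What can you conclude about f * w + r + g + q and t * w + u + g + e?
f * w + r + g + q ≤ t * w + u + g + e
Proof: f ≤ t. By multiplying by a non-negative, f * w ≤ t * w. r ≤ u, so r + g ≤ u + g. Since f * w ≤ t * w, f * w + r + g ≤ t * w + u + g. q ≤ e, so f * w + r + g + q ≤ t * w + u + g + e.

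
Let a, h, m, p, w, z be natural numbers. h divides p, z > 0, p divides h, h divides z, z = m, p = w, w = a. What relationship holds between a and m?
a ≤ m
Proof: p = w and w = a, therefore p = a. h divides p and p divides h, thus h = p. Since h divides z, p divides z. Since p = a, a divides z. z > 0, so a ≤ z. From z = m, a ≤ m.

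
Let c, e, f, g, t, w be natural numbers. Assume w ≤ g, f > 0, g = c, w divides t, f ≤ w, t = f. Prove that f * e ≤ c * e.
Since t = f and w divides t, w divides f. Since f > 0, w ≤ f. Because f ≤ w, w = f. g = c and w ≤ g, so w ≤ c. Since w = f, f ≤ c. By multiplying by a non-negative, f * e ≤ c * e.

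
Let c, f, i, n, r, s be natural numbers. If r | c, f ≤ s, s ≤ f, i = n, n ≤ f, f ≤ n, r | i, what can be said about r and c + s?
r | c + s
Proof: f ≤ s and s ≤ f, so f = s. Because n ≤ f and f ≤ n, n = f. From i = n, i = f. r | i, so r | f. Since f = s, r | s. r | c, so r | c + s.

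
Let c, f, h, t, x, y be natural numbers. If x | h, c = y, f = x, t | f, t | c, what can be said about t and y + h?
t | y + h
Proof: c = y and t | c, so t | y. f = x and t | f, so t | x. Since x | h, t | h. t | y, so t | y + h.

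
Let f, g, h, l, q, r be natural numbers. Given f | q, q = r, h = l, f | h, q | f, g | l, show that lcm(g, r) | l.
f | q and q | f, therefore f = q. q = r, so f = r. Since h = l and f | h, f | l. Since f = r, r | l. Since g | l, lcm(g, r) | l.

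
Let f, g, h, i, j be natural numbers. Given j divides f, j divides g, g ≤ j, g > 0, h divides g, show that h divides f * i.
j divides g and g > 0, hence j ≤ g. Since g ≤ j, j = g. Since j divides f, g divides f. Since h divides g, h divides f. Then h divides f * i.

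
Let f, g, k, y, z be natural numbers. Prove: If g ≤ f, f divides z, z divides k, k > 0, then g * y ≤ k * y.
f divides z and z divides k, therefore f divides k. Since k > 0, f ≤ k. g ≤ f, so g ≤ k. By multiplying by a non-negative, g * y ≤ k * y.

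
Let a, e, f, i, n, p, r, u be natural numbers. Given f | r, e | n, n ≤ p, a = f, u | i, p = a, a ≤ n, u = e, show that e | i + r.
From u = e and u | i, e | i. Since p = a and n ≤ p, n ≤ a. Since a ≤ n, n = a. a = f, so n = f. Since e | n, e | f. f | r, so e | r. From e | i, e | i + r.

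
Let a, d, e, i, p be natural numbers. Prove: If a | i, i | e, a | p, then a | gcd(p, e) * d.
Since a | i and i | e, a | e. a | p, so a | gcd(p, e). Then a | gcd(p, e) * d.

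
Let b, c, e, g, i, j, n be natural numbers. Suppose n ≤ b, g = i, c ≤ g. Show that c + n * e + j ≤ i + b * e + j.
From g = i and c ≤ g, c ≤ i. n ≤ b, hence n * e ≤ b * e. Since c ≤ i, c + n * e ≤ i + b * e. Then c + n * e + j ≤ i + b * e + j.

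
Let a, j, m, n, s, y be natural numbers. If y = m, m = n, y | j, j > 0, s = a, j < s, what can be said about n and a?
n < a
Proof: Because y = m and m = n, y = n. y | j and j > 0, hence y ≤ j. Since y = n, n ≤ j. s = a and j < s, thus j < a. n ≤ j, so n < a.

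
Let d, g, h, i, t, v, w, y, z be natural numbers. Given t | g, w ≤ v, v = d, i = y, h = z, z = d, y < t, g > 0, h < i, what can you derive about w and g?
w < g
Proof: v = d and w ≤ v, so w ≤ d. i = y and h < i, hence h < y. Since y < t, h < t. h = z, so z < t. t | g and g > 0, thus t ≤ g. z < t, so z < g. z = d, so d < g. w ≤ d, so w < g.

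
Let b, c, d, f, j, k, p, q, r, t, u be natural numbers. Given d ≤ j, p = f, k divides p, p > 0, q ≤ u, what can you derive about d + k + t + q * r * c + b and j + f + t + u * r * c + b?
d + k + t + q * r * c + b ≤ j + f + t + u * r * c + b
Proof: Since k divides p and p > 0, k ≤ p. Because p = f, k ≤ f. Then k + t ≤ f + t. q ≤ u. By multiplying by a non-negative, q * r ≤ u * r. By multiplying by a non-negative, q * r * c ≤ u * r * c. Since k + t ≤ f + t, k + t + q * r * c ≤ f + t + u * r * c. d ≤ j, so d + k + t + q * r * c ≤ j + f + t + u * r * c. Then d + k + t + q * r * c + b ≤ j + f + t + u * r * c + b.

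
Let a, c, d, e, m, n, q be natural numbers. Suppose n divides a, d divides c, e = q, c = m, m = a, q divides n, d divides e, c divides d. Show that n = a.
d divides c and c divides d, therefore d = c. Since c = m, d = m. Since d divides e, m divides e. e = q, so m divides q. Since m = a, a divides q. From q divides n, a divides n. n divides a, so n = a.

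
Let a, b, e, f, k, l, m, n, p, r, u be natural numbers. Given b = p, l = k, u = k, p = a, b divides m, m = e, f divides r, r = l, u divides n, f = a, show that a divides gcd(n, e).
r = l and l = k, so r = k. f divides r, so f divides k. u = k and u divides n, thus k divides n. Since f divides k, f divides n. f = a, so a divides n. b = p and b divides m, therefore p divides m. Since p = a, a divides m. Since m = e, a divides e. a divides n, so a divides gcd(n, e).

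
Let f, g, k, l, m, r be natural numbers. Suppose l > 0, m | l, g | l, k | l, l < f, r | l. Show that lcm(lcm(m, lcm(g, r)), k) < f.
g | l and r | l, so lcm(g, r) | l. m | l, so lcm(m, lcm(g, r)) | l. Since k | l, lcm(lcm(m, lcm(g, r)), k) | l. l > 0, so lcm(lcm(m, lcm(g, r)), k) ≤ l. Since l < f, lcm(lcm(m, lcm(g, r)), k) < f.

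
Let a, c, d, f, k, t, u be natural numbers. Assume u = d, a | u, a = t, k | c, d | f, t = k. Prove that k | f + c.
a = t and t = k, hence a = k. u = d and a | u, thus a | d. Since d | f, a | f. Since a = k, k | f. From k | c, k | f + c.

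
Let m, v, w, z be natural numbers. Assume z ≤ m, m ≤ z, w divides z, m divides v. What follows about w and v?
w divides v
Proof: m ≤ z and z ≤ m, thus m = z. m divides v, so z divides v. Since w divides z, w divides v.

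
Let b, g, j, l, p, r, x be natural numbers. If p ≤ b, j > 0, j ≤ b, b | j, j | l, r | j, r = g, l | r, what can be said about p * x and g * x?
p * x ≤ g * x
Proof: b | j and j > 0, hence b ≤ j. Since j ≤ b, b = j. j | l and l | r, hence j | r. r | j, so j = r. Since b = j, b = r. r = g, so b = g. Since p ≤ b, p ≤ g. Then p * x ≤ g * x.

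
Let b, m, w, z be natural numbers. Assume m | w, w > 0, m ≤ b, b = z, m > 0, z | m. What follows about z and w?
z ≤ w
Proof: b = z and m ≤ b, therefore m ≤ z. z | m and m > 0, so z ≤ m. m ≤ z, so m = z. m | w and w > 0, hence m ≤ w. Since m = z, z ≤ w.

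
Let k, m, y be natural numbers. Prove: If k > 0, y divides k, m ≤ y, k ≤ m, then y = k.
k ≤ m and m ≤ y, hence k ≤ y. Since y divides k and k > 0, y ≤ k. Since k ≤ y, k = y. Then y = k.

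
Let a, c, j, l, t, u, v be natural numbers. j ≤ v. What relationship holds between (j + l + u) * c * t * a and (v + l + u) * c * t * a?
(j + l + u) * c * t * a ≤ (v + l + u) * c * t * a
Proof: j ≤ v, therefore j + l ≤ v + l. Then j + l + u ≤ v + l + u. Then (j + l + u) * c ≤ (v + l + u) * c. Then (j + l + u) * c * t ≤ (v + l + u) * c * t. Then (j + l + u) * c * t * a ≤ (v + l + u) * c * t * a.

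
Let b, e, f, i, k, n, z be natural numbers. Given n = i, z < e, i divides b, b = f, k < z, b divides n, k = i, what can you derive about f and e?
f < e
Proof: From n = i and b divides n, b divides i. Since i divides b, i = b. Since k = i, k = b. b = f, so k = f. k < z and z < e, thus k < e. k = f, so f < e.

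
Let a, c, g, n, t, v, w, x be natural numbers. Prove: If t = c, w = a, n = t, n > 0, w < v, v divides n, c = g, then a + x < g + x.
w = a and w < v, therefore a < v. n = t and t = c, therefore n = c. From c = g, n = g. v divides n and n > 0, so v ≤ n. Since n = g, v ≤ g. a < v, so a < g. Then a + x < g + x.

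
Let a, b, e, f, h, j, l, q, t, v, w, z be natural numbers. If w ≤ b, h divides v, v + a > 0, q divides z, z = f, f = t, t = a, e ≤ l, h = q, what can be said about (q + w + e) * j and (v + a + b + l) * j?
(q + w + e) * j ≤ (v + a + b + l) * j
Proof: Because h = q and h divides v, q divides v. From f = t and t = a, f = a. Since z = f, z = a. Since q divides z, q divides a. Since q divides v, q divides v + a. Since v + a > 0, q ≤ v + a. w ≤ b and e ≤ l, thus w + e ≤ b + l. q ≤ v + a, so q + w + e ≤ v + a + b + l. By multiplying by a non-negative, (q + w + e) * j ≤ (v + a + b + l) * j.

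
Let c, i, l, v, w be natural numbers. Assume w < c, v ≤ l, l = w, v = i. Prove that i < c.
Because l = w and v ≤ l, v ≤ w. Since w < c, v < c. v = i, so i < c.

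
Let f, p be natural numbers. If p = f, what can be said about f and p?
f = p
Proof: p = f. By symmetry, f = p.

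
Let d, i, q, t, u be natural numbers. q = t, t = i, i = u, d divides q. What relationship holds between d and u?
d divides u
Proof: Because q = t and t = i, q = i. Since i = u, q = u. From d divides q, d divides u.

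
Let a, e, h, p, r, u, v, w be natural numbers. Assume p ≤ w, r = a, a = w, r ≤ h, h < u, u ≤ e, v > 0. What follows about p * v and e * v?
p * v < e * v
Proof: r = a and a = w, therefore r = w. r ≤ h, so w ≤ h. Since p ≤ w, p ≤ h. h < u, so p < u. u ≤ e, so p < e. Combining with v > 0, by multiplying by a positive, p * v < e * v.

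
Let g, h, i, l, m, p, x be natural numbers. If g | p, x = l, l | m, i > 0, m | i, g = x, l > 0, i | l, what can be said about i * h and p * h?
i * h | p * h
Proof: l | m and m | i, therefore l | i. Since i > 0, l ≤ i. i | l and l > 0, so i ≤ l. l ≤ i, so l = i. From g = x and x = l, g = l. Since g | p, l | p. Since l = i, i | p. Then i * h | p * h.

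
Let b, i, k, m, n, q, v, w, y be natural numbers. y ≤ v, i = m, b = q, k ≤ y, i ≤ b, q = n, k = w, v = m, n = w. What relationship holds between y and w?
y = w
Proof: Since q = n and n = w, q = w. From v = m and y ≤ v, y ≤ m. b = q and i ≤ b, hence i ≤ q. Since i = m, m ≤ q. Since y ≤ m, y ≤ q. Since q = w, y ≤ w. k = w and k ≤ y, hence w ≤ y. y ≤ w, so y = w.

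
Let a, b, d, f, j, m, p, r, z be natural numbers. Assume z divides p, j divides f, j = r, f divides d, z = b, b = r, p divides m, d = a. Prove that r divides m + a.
Since z = b and z divides p, b divides p. Since p divides m, b divides m. Since b = r, r divides m. Since j divides f and f divides d, j divides d. Since j = r, r divides d. d = a, so r divides a. Because r divides m, r divides m + a.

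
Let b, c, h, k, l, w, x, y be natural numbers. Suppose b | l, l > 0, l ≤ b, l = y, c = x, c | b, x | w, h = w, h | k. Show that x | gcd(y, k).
b | l and l > 0, so b ≤ l. l ≤ b, so b = l. Since l = y, b = y. From c = x and c | b, x | b. Since b = y, x | y. h = w and h | k, therefore w | k. x | w, so x | k. Since x | y, x | gcd(y, k).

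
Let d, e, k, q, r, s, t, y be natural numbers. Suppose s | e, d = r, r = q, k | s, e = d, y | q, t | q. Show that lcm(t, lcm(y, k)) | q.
Because d = r and r = q, d = q. e = d and s | e, therefore s | d. d = q, so s | q. k | s, so k | q. From y | q, lcm(y, k) | q. t | q, so lcm(t, lcm(y, k)) | q.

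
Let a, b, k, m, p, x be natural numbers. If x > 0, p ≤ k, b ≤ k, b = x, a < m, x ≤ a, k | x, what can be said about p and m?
p < m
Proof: k | x and x > 0, so k ≤ x. Since b = x and b ≤ k, x ≤ k. k ≤ x, so k = x. p ≤ k, so p ≤ x. From x ≤ a, p ≤ a. Since a < m, p < m.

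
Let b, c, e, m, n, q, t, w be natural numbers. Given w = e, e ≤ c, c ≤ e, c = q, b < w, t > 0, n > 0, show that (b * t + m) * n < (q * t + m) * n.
e ≤ c and c ≤ e, therefore e = c. Since w = e, w = c. c = q, so w = q. Since b < w, b < q. Combining with t > 0, by multiplying by a positive, b * t < q * t. Then b * t + m < q * t + m. Since n > 0, by multiplying by a positive, (b * t + m) * n < (q * t + m) * n.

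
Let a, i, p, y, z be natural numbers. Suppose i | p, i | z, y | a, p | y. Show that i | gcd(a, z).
i | p and p | y, so i | y. Since y | a, i | a. Since i | z, i | gcd(a, z).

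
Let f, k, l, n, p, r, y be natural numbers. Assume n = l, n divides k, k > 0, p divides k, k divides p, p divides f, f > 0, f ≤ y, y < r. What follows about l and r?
l < r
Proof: n = l and n divides k, thus l divides k. Since k > 0, l ≤ k. Because p divides k and k divides p, p = k. Because p divides f and f > 0, p ≤ f. p = k, so k ≤ f. From f ≤ y and y < r, f < r. k ≤ f, so k < r. l ≤ k, so l < r.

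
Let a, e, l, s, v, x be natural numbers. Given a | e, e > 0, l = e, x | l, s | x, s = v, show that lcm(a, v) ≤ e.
l = e and x | l, hence x | e. From s | x, s | e. Since s = v, v | e. Since a | e, lcm(a, v) | e. Since e > 0, lcm(a, v) ≤ e.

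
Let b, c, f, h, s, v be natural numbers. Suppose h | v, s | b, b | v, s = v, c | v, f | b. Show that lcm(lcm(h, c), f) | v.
Since h | v and c | v, lcm(h, c) | v. s = v and s | b, therefore v | b. Since b | v, b = v. f | b, so f | v. Since lcm(h, c) | v, lcm(lcm(h, c), f) | v.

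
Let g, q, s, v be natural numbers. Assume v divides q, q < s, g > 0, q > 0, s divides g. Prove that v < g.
v divides q and q > 0, hence v ≤ q. s divides g and g > 0, thus s ≤ g. q < s, so q < g. From v ≤ q, v < g.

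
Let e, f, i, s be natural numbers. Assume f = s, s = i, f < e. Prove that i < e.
Because f = s and s = i, f = i. Since f < e, i < e.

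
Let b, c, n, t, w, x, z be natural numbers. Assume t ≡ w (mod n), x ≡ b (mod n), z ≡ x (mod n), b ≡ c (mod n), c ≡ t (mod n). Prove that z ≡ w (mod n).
z ≡ x (mod n) and x ≡ b (mod n), hence z ≡ b (mod n). b ≡ c (mod n), so z ≡ c (mod n). c ≡ t (mod n), so z ≡ t (mod n). Because t ≡ w (mod n), z ≡ w (mod n).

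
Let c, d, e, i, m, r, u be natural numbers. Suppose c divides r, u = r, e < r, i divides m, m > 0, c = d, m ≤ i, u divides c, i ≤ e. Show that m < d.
u = r and u divides c, thus r divides c. c divides r, so r = c. c = d, so r = d. Because i divides m and m > 0, i ≤ m. m ≤ i, so i = m. Since i ≤ e and e < r, i < r. Since i = m, m < r. r = d, so m < d.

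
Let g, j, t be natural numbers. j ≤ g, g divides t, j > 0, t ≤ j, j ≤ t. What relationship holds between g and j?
g = j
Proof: t ≤ j and j ≤ t, hence t = j. Since g divides t, g divides j. Since j > 0, g ≤ j. Since j ≤ g, g = j.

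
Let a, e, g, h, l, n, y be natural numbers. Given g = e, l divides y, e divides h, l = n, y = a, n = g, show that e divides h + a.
Because l = n and n = g, l = g. g = e, so l = e. Since l divides y, e divides y. y = a, so e divides a. e divides h, so e divides h + a.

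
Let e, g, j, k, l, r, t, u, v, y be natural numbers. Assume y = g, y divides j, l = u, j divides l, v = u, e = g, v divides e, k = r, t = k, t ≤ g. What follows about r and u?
r ≤ u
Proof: y = g and y divides j, so g divides j. From l = u and j divides l, j divides u. g divides j, so g divides u. Since e = g and v divides e, v divides g. From v = u, u divides g. g divides u, so g = u. Because t = k and t ≤ g, k ≤ g. Since k = r, r ≤ g. Since g = u, r ≤ u.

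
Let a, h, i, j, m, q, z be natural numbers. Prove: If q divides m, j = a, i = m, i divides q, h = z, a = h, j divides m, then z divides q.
i = m and i divides q, hence m divides q. Since q divides m, m = q. j = a and a = h, hence j = h. Since h = z, j = z. j divides m, so z divides m. m = q, so z divides q.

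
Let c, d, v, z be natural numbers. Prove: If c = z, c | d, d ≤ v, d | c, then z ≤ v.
From d | c and c | d, d = c. Since c = z, d = z. Since d ≤ v, z ≤ v.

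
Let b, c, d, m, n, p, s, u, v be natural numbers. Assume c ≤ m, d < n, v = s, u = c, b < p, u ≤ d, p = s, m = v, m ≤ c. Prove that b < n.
Since p = s and b < p, b < s. Because c ≤ m and m ≤ c, c = m. Since u = c, u = m. Since m = v, u = v. Since v = s, u = s. From u ≤ d and d < n, u < n. u = s, so s < n. b < s, so b < n.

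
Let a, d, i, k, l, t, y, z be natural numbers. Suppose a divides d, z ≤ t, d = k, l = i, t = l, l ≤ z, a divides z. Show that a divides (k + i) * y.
d = k and a divides d, thus a divides k. t = l and z ≤ t, so z ≤ l. l ≤ z, so z = l. Since l = i, z = i. a divides z, so a divides i. From a divides k, a divides k + i. Then a divides (k + i) * y.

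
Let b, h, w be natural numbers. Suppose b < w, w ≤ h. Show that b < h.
b < w and w ≤ h. By transitivity, b < h.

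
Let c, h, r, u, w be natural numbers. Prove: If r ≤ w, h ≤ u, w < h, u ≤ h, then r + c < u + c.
h ≤ u and u ≤ h, thus h = u. r ≤ w and w < h, thus r < h. h = u, so r < u. Then r + c < u + c.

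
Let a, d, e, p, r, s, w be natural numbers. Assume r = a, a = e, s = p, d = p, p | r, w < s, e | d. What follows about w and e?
w < e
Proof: Since r = a and a = e, r = e. Because p | r, p | e. Because d = p and e | d, e | p. Since p | e, p = e. s = p and w < s, therefore w < p. Since p = e, w < e.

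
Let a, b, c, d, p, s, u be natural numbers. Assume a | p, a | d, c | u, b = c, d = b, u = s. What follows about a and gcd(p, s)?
a | gcd(p, s)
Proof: Since d = b and b = c, d = c. a | d, so a | c. u = s and c | u, so c | s. From a | c, a | s. a | p, so a | gcd(p, s).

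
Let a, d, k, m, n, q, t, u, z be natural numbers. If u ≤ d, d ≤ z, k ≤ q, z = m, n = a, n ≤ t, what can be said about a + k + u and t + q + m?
a + k + u ≤ t + q + m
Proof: Because n = a and n ≤ t, a ≤ t. z = m and d ≤ z, therefore d ≤ m. u ≤ d, so u ≤ m. Since k ≤ q, k + u ≤ q + m. Since a ≤ t, a + k + u ≤ t + q + m.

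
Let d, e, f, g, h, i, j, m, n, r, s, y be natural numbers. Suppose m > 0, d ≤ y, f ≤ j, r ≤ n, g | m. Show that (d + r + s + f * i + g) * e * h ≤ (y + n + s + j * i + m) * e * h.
r ≤ n, so r + s ≤ n + s. f ≤ j, so f * i ≤ j * i. g | m and m > 0, hence g ≤ m. Since f * i ≤ j * i, f * i + g ≤ j * i + m. r + s ≤ n + s, so r + s + f * i + g ≤ n + s + j * i + m. Since d ≤ y, d + r + s + f * i + g ≤ y + n + s + j * i + m. Then (d + r + s + f * i + g) * e ≤ (y + n + s + j * i + m) * e. Then (d + r + s + f * i + g) * e * h ≤ (y + n + s + j * i + m) * e * h.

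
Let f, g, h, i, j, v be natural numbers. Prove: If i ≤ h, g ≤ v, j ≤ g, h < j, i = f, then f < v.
Since h < j and j ≤ g, h < g. i ≤ h, so i < g. Since i = f, f < g. From g ≤ v, f < v.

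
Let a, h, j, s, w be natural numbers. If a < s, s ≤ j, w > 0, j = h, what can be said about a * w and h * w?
a * w < h * w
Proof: a < s and s ≤ j, hence a < j. j = h, so a < h. Since w > 0, a * w < h * w.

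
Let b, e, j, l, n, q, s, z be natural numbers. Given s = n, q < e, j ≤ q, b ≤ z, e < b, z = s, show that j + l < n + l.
z = s and s = n, so z = n. e < b and b ≤ z, so e < z. Since q < e, q < z. Since z = n, q < n. Since j ≤ q, j < n. Then j + l < n + l.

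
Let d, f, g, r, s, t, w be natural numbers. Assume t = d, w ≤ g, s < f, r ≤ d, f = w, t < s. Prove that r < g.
t < s and s < f, therefore t < f. From t = d, d < f. Since f = w, d < w. r ≤ d, so r < w. w ≤ g, so r < g.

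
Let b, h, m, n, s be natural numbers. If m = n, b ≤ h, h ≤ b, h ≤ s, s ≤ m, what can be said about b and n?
b ≤ n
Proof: h ≤ b and b ≤ h, hence h = b. h ≤ s, so b ≤ s. m = n and s ≤ m, hence s ≤ n. b ≤ s, so b ≤ n.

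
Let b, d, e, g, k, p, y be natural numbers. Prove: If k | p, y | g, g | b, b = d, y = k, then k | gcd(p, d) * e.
Because y | g and g | b, y | b. Since y = k, k | b. b = d, so k | d. Since k | p, k | gcd(p, d). Then k | gcd(p, d) * e.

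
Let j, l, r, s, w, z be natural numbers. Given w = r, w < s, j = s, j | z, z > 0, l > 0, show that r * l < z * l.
From w = r and w < s, r < s. j = s and j | z, so s | z. From z > 0, s ≤ z. Because r < s, r < z. l > 0, so r * l < z * l.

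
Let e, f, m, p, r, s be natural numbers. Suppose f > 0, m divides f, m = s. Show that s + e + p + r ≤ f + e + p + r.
m divides f and f > 0, hence m ≤ f. m = s, so s ≤ f. Then s + e ≤ f + e. Then s + e + p ≤ f + e + p. Then s + e + p + r ≤ f + e + p + r.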